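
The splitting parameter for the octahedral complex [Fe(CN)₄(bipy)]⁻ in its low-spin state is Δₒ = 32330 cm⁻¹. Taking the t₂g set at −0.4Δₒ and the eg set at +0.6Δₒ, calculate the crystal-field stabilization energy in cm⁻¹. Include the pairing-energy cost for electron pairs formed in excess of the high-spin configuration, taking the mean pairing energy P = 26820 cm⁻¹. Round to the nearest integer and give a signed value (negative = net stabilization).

-11020

Ligand charges: 4×(-1) from CN⁻ and 1×(+0) from bipy sum to -4; with overall charge -1, Fe is +3.
Fe³⁺: group 8, so d-count = 8 − 3 = 5.
Configuration: t₂g⁵ eg⁰.
CFSE(orbital) = 5×(-0.4Δₒ) + 0×(0.6Δₒ) = -2.0Δₒ; with Δₒ = 32330 cm⁻¹ that is -64660 cm⁻¹.
Relative to high-spin t₂g³ eg² (0 paired), the low-spin configuration has 2 additional pairs, contributing +2 × 26820 = +53640 cm⁻¹.
Combining: -64660 + 53640 = -11020 cm⁻¹.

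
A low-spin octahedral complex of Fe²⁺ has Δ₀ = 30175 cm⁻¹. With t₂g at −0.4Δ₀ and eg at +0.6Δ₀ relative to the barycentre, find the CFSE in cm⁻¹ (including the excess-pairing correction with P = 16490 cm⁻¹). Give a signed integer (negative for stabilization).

-39440

Fe²⁺: group 8, so d-count = 8 − 2 = 6.
Configuration: t₂g⁶ eg⁰.
CFSE(orbital) = 6×(-0.4Δ₀) + 0×(0.6Δ₀) = -2.4Δ₀; with Δ₀ = 30175 cm⁻¹ that is -72420 cm⁻¹.
Relative to high-spin t₂g⁴ eg² (1 paired), the low-spin configuration has 2 additional pairs, contributing +2 × 16490 = +32980 cm⁻¹.
Combining: -72420 + 32980 = -39440 cm⁻¹.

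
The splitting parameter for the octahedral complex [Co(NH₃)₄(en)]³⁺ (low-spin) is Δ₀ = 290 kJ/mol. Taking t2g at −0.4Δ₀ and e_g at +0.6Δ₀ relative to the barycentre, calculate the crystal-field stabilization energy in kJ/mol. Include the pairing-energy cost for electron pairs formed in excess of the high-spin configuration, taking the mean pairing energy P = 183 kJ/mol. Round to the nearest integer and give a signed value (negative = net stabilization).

Ligand charges: 4×(+0) from NH₃ and 1×(+0) from en sum to +0; with overall charge +3, Co is +3.
Co sits in group 9; removing 3 electrons leaves Co³⁺ with 9 − 3 = 6 d electrons.
Configuration: t2g^6 e_g^0.
Orbital CFSE = 6(-0.4) + 0(0.6) = -2.4Δ₀ = -2.4 × 290 = -696 kJ/mol.
Relative to high-spin t2g^4 e_g^2 (1 paired), the low-spin configuration has 2 additional pairs, contributing +2 × 183 = +366 kJ/mol.
Combining: -696 + 366 = -330 kJ/mol.

-330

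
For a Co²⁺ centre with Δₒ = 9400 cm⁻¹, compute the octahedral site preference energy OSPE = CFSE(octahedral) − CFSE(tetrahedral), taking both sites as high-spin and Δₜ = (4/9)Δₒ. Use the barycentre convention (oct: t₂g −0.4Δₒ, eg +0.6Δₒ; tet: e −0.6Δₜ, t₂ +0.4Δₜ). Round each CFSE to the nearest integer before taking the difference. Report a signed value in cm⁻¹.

-2507

Co is in group 9, so Co²⁺ is d⁷ (9 − 2 = 7).
Octahedral high-spin t₂g⁵ eg²: CFSE = -0.8 × 9400 = -7520 cm⁻¹.
In a tetrahedral site the filling is e⁴ t₂³: CFSE(tet) = -1.2Δₜ = -1.2 × (4/9)(9400) = -5013 cm⁻¹.
Subtracting, OSPE = -7520 − (-5013) = -2507 cm⁻¹.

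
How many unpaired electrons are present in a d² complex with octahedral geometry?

Configuration: t2g^2 e_g^0, giving 2 unpaired electrons.

2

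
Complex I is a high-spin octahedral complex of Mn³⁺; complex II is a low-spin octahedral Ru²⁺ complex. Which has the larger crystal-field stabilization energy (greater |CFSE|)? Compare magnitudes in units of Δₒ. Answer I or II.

I: Group 7 minus oxidation state +3 gives a d⁴ configuration for Mn³⁺; t₂g³ eg¹, CFSE = -0.6Δₒ.
II: Ru²⁺: group 8, so d-count = 8 − 2 = 6; t₂g⁶ eg⁰, CFSE = -2.4Δₒ.
So II has the larger |CFSE|.

II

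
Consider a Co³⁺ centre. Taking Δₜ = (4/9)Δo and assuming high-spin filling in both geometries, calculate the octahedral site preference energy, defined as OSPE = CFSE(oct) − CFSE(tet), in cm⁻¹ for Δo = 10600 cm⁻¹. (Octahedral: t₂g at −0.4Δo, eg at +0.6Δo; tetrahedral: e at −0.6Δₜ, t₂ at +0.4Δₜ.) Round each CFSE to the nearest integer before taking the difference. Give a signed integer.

-1413

Co is in group 9, so Co³⁺ is d⁶ (9 − 3 = 6).
Octahedral (high-spin): t2g^4 e_g^2, CFSE = 4(−0.4) + 2(+0.6) = -0.4Δo = -0.4 × 10600 = -4240 cm⁻¹.
In a tetrahedral site the filling is e^3 t2^3: CFSE(tet) = -0.6Δₜ = -0.6 × (4/9)(10600) = -2827 cm⁻¹.
OSPE = CFSE(oct) − CFSE(tet) = -4240 − (-2827) = -1413 cm⁻¹.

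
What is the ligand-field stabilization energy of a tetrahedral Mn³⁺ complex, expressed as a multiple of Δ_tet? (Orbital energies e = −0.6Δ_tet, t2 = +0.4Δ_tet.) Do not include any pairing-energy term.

Mn³⁺: group 7, so d-count = 7 − 3 = 4.
With tetrahedral geometry the complex is necessarily high-spin.
Configuration: e^2 t2^2.
CFSE = 2(-0.6Δ_tet) + 2(0.4Δ_tet) = -1.2Δ_tet + 0.8Δ_tet = -0.4Δ_tet.

-0.4 Δ_tet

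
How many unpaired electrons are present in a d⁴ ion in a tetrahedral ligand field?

With tetrahedral geometry the complex is necessarily high-spin.
Configuration: e² t₂², giving 4 unpaired electrons.

4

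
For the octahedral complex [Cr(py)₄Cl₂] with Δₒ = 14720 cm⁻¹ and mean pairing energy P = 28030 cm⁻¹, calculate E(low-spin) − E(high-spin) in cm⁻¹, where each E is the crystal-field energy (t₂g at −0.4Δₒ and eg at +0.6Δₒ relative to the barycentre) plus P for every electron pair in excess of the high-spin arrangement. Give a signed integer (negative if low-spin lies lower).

Ligand charges: 4×(+0) from py and 2×(-1) from Cl⁻ sum to -2; with overall charge +0, Cr is +2.
Group 6 minus oxidation state +2 gives a d⁴ configuration for Cr²⁺.
High-spin d⁴ fills as t₂g³ eg¹ with CFSE 3(−0.4) + 1(+0.6) = -0.6Δₒ = -8832 cm⁻¹.
Low-spin t₂g⁴ eg⁰ gives -1.6Δₒ = -23552 cm⁻¹, but forming 1 extra pair costs 1P = 28030 cm⁻¹, so E(LS) = -23552 + 28030 = 4478 cm⁻¹.
E(LS) − E(HS) = 4478 − (-8832) = 13310 cm⁻¹.

13310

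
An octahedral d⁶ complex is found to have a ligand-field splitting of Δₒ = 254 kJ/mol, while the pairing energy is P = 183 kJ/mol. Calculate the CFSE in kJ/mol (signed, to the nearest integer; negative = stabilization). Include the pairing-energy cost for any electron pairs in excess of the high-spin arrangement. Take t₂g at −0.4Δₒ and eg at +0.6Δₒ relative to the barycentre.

Δₒ > P, so pairing is preferred: the ground state is low-spin.
That gives t₂g⁶ eg⁰.
Orbital CFSE = -2.4Δₒ = -2.4 × 254 = -610 kJ/mol.
Excess pairs vs high-spin: 3 − 1 = 2; pairing cost = +366 kJ/mol.
Net CFSE = -610 + 366 = -244 kJ/mol.

-244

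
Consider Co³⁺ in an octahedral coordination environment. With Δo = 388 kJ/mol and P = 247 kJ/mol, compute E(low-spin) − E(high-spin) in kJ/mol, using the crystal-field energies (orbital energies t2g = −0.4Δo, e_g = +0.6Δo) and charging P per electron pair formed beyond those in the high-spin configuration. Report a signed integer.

-282

Co sits in group 9; removing 3 electrons leaves Co³⁺ with 9 − 3 = 6 d electrons.
In the high-spin limit (t2g^4 e_g^2) the orbital term is -0.4Δo = -155 kJ/mol, with no excess pairing.
Low-spin t2g^6 e_g^0 gives -2.4Δo = -931 kJ/mol, but forming 2 extra pairs costs 2P = 494 kJ/mol, so E(LS) = -931 + 494 = -437 kJ/mol.
E(LS) − E(HS) = -437 − (-155) = -282 kJ/mol.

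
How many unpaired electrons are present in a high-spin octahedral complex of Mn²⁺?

Mn is in group 7, so Mn²⁺ is d⁵ (7 − 2 = 5).
Configuration: t₂g³ eg², giving 5 unpaired electrons.

5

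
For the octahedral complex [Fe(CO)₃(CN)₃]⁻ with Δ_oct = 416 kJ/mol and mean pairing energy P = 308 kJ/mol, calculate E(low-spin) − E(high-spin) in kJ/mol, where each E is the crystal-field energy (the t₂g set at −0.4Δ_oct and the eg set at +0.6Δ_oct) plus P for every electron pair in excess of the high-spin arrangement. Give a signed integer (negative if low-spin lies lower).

Ligand charges: 3×(+0) from CO and 3×(-1) from CN⁻ sum to -3; with overall charge -1, Fe is +2.
Group 8 minus oxidation state +2 gives a d⁶ configuration for Fe²⁺.
In the high-spin limit (t₂g⁴ eg²) the orbital term is -0.4Δ_oct = -166 kJ/mol, with no excess pairing.
Low-spin: t₂g⁶ eg⁰, orbital CFSE = -2.4Δ_oct = -998 kJ/mol; plus 2 excess pairs × P = +616 kJ/mol; total -382 kJ/mol.
The difference is -382 − (-166) = -216 kJ/mol, so low-spin lies lower.

-216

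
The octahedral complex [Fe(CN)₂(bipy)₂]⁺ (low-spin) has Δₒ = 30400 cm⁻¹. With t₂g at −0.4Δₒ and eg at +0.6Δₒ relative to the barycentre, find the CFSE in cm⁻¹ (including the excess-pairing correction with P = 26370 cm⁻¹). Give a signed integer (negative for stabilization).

-8060

Ligand charges: 2×(-1) from CN⁻ and 2×(+0) from bipy sum to -2; with overall charge +1, Fe is +3.
Fe³⁺: group 8, so d-count = 8 − 3 = 5.
The d⁵ electrons fill as t₂g⁵ eg⁰.
The orbital stabilization is -2.0Δₒ = -2.0 × 30400 = -60800 cm⁻¹.
High-spin d⁵ would be t₂g³ eg² with 0 pairs; low-spin has 2, so 2 excess pairs cost +2P = +52740 cm⁻¹.
Net CFSE = -60800 + 52740 = -8060 cm⁻¹.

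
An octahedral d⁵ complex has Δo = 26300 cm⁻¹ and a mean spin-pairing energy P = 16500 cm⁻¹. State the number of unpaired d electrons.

Here Δo > P (26300 > 16500), so the low-spin state is favoured.
Configuration: t₂g⁵ eg⁰.
Unpaired electrons: 1.

1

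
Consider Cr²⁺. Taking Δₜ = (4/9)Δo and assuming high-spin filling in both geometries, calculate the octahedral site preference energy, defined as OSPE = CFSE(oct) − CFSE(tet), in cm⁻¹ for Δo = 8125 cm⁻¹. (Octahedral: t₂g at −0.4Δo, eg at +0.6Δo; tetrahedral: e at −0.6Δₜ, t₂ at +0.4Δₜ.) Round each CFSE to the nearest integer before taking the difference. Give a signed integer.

-3431

Cr sits in group 6; removing 2 electrons leaves Cr²⁺ with 6 − 2 = 4 d electrons.
Octahedral (high-spin): t₂g³ eg¹, CFSE = 3(−0.4) + 1(+0.6) = -0.6Δo = -0.6 × 8125 = -4875 cm⁻¹.
Tetrahedral e² t₂² gives -0.4Δₜ = -0.4 × (4/9) × 8125 = -1444 cm⁻¹.
Subtracting, OSPE = -4875 − (-1444) = -3431 cm⁻¹.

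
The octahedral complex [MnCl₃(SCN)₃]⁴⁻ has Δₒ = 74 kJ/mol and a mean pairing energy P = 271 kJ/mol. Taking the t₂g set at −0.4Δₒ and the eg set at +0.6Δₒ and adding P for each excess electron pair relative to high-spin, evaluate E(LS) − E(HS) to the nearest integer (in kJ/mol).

Ligand charges: 3×(-1) from Cl⁻ and 3×(-1) from SCN⁻ sum to -6; with overall charge -4, Mn is +2.
Mn is in group 7, so Mn²⁺ is d⁵ (7 − 2 = 5).
High-spin: t₂g³ eg², CFSE = 0.0Δₒ = 0 kJ/mol.
Low-spin: t₂g⁵ eg⁰, orbital CFSE = -2.0Δₒ = -148 kJ/mol; plus 2 excess pairs × P = +542 kJ/mol; total 394 kJ/mol.
Thus E(LS) − E(HS) = 394 kJ/mol.

394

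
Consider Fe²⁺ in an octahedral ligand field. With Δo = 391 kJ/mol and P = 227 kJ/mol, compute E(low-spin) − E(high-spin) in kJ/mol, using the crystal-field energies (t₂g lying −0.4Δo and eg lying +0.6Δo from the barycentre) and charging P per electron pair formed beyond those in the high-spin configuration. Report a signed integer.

Fe sits in group 8; removing 2 electrons leaves Fe²⁺ with 8 − 2 = 6 d electrons.
High-spin d⁶ fills as t₂g⁴ eg² with CFSE 4(−0.4) + 2(+0.6) = -0.4Δo = -156 kJ/mol.
Low-spin: t₂g⁶ eg⁰, orbital CFSE = -2.4Δo = -938 kJ/mol; plus 2 excess pairs × P = +454 kJ/mol; total -484 kJ/mol.
Thus E(LS) − E(HS) = -328 kJ/mol.

-328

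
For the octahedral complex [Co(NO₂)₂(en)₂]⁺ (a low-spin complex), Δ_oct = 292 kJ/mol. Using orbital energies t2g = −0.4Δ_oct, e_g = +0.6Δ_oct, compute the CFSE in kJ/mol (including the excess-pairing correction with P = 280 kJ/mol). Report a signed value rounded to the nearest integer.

-141

Ligand charges: 2×(-1) from NO₂⁻ and 2×(+0) from en sum to -2; with overall charge +1, Co is +3.
Co sits in group 9; removing 3 electrons leaves Co³⁺ with 9 − 3 = 6 d electrons.
Configuration: t2g^6 e_g^0.
Orbital CFSE = 6(-0.4) + 0(0.6) = -2.4Δ_oct = -2.4 × 292 = -701 kJ/mol.
High-spin d⁶ would be t2g^4 e_g^2 with 1 pair; low-spin has 3, so 2 excess pairs cost +2P = +560 kJ/mol.
Overall CFSE = -701 + 560 = -141 kJ/mol.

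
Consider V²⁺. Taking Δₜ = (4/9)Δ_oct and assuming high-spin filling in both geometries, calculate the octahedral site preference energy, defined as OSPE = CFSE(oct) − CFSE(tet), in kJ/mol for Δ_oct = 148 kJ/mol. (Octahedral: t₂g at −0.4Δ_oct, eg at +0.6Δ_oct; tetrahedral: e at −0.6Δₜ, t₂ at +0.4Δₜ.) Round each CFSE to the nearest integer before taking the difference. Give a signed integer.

V²⁺: group 5, so d-count = 5 − 2 = 3.
Octahedral (high-spin): t₂g³ eg⁰, CFSE = 3(−0.4) + 0(+0.6) = -1.2Δ_oct = -1.2 × 148 = -178 kJ/mol.
Tetrahedral e² t₂¹ gives -0.8Δₜ = -0.8 × (4/9) × 148 = -53 kJ/mol.
OSPE = -178 − (-53) = -125 kJ/mol.

-125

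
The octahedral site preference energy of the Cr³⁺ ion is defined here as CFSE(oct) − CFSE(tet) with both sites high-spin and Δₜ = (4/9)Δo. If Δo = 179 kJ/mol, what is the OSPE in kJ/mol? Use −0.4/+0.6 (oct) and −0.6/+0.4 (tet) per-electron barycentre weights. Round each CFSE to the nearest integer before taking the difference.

Cr is in group 6, so Cr³⁺ is d³ (6 − 3 = 3).
Octahedral (high-spin): t₂g³ eg⁰, CFSE = 3(−0.4) + 0(+0.6) = -1.2Δo = -1.2 × 179 = -215 kJ/mol.
Tetrahedral: e² t₂¹, CFSE = 2(−0.6) + 1(+0.4) = -0.8Δₜ = -0.8 × (4/9) × 179 = -64 kJ/mol.
Subtracting, OSPE = -215 − (-64) = -151 kJ/mol.

-151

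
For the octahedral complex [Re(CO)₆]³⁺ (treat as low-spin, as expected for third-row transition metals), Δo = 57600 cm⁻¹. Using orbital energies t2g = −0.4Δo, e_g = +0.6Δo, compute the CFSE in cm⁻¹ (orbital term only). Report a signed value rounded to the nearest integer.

CO is neutral, so the +3 overall charge sits on Re: oxidation state +3.
Re is in group 7, so Re³⁺ is d⁴ (7 − 3 = 4).
Configuration: t2g^4 e_g^0.
Orbital CFSE = 4(-0.4) + 0(0.6) = -1.6Δo = -1.6 × 57600 = -92160 cm⁻¹.

-92160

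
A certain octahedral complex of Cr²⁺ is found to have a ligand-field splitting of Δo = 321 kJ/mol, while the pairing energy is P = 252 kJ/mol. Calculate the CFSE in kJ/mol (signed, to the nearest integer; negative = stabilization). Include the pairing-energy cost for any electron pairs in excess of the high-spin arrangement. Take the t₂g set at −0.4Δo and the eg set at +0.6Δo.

Group 6 minus oxidation state +2 gives a d⁴ configuration for Cr²⁺.
Δo > P, so pairing is preferred: the ground state is low-spin.
Filling d⁴ accordingly: t₂g⁴ eg⁰.
Orbital CFSE = -1.6Δo = -1.6 × 321 = -514 kJ/mol.
Excess pairs vs high-spin: 1 − 0 = 1; pairing cost = +252 kJ/mol.
Net CFSE = -514 + 252 = -262 kJ/mol.

-262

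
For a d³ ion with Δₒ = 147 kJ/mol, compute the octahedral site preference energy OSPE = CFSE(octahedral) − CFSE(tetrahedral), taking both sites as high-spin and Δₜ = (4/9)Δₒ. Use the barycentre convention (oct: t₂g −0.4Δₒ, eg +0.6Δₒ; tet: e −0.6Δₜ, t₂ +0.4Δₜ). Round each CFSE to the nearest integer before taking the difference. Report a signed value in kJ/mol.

-124

Octahedral (high-spin): t2g^3 e_g^0, CFSE = 3(−0.4) + 0(+0.6) = -1.2Δₒ = -1.2 × 147 = -176 kJ/mol.
Tetrahedral e^2 t2^1 gives -0.8Δₜ = -0.8 × (4/9) × 147 = -52 kJ/mol.
OSPE = CFSE(oct) − CFSE(tet) = -176 − (-52) = -124 kJ/mol.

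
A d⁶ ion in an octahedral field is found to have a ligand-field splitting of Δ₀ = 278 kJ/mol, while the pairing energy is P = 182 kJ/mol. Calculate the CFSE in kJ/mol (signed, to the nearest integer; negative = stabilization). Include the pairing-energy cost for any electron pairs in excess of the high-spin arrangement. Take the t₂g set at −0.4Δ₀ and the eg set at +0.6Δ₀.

-303

Since Δ₀ = 278 kJ/mol > P = 182 kJ/mol, the complex adopts the low-spin configuration.
That gives t₂g⁶ eg⁰.
Orbital CFSE = -2.4Δ₀ = -2.4 × 278 = -667 kJ/mol.
Excess pairs vs high-spin: 3 − 1 = 2; pairing cost = +364 kJ/mol.
Net CFSE = -667 + 364 = -303 kJ/mol.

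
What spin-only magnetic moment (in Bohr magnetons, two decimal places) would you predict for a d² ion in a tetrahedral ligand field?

Tetrahedral fields are weak (Δₜ ≈ 4/9 Δₒ), so electrons fill high-spin.
Configuration: e^2 t2^0 → 2 unpaired electrons.
μ(spin-only) = √[2(2+2)] = √8 ≈ 2.83 Bohr magnetons.

2.83 Bohr magnetons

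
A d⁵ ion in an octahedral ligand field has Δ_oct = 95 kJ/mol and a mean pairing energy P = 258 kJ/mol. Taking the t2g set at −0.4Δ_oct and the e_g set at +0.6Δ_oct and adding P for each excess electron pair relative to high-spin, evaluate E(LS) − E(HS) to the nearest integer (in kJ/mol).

High-spin d⁵ fills as t2g^3 e_g^2 with CFSE 3(−0.4) + 2(+0.6) = 0.0Δ_oct = 0 kJ/mol.
Low-spin t2g^5 e_g^0 gives -2.0Δ_oct = -190 kJ/mol, but forming 2 extra pairs costs 2P = 516 kJ/mol, so E(LS) = -190 + 516 = 326 kJ/mol.
Thus E(LS) − E(HS) = 326 kJ/mol.

326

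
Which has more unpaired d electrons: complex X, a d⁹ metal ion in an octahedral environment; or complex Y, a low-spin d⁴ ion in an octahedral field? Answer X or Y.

Y

X: t₂g⁶ eg³ → 1 unpaired.
Y: t₂g⁴ eg⁰ → 2 unpaired.
So Y has more unpaired electrons.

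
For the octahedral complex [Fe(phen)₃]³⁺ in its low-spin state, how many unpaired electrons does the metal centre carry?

phen is neutral, so the +3 overall charge sits on Fe: oxidation state +3.
Fe³⁺: group 8, so d-count = 8 − 3 = 5.
Configuration: t2g^5 e_g^0, giving 1 unpaired electron.

1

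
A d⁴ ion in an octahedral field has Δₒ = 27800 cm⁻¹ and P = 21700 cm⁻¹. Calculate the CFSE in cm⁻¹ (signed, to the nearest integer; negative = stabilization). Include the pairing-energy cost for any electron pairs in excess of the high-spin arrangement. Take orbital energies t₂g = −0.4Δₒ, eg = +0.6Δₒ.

-22780

Since Δₒ = 27800 cm⁻¹ > P = 21700 cm⁻¹, the complex adopts the low-spin configuration.
That gives t₂g⁴ eg⁰.
Orbital CFSE = -1.6Δₒ = -1.6 × 27800 = -44480 cm⁻¹.
Excess pairs vs high-spin: 1 − 0 = 1; pairing cost = +21700 cm⁻¹.
Net CFSE = -44480 + 21700 = -22780 cm⁻¹.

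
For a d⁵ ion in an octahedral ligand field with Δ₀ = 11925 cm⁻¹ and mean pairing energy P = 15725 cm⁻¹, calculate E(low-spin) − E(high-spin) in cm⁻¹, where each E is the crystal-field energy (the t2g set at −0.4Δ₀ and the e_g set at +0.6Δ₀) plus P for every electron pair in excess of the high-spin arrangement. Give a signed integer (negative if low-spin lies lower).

High-spin d⁵ fills as t2g^3 e_g^2 with CFSE 3(−0.4) + 2(+0.6) = 0.0Δ₀ = 0 cm⁻¹.
Low-spin t2g^5 e_g^0 gives -2.0Δ₀ = -23850 cm⁻¹, but forming 2 extra pairs costs 2P = 31450 cm⁻¹, so E(LS) = -23850 + 31450 = 7600 cm⁻¹.
E(LS) − E(HS) = 7600 − (0) = 7600 cm⁻¹.

7600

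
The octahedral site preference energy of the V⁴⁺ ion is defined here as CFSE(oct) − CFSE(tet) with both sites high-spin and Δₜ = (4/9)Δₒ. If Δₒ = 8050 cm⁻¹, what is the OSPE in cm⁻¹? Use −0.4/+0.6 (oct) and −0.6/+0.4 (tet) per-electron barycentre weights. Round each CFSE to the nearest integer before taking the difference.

-1073

V is in group 5, so V⁴⁺ is d¹ (5 − 4 = 1).
In an octahedral site d¹ (HS) is t₂g¹ eg⁰, giving CFSE(oct) = -0.4Δₒ = -3220 cm⁻¹.
Tetrahedral e¹ t₂⁰ gives -0.6Δₜ = -0.6 × (4/9) × 8050 = -2147 cm⁻¹.
OSPE = CFSE(oct) − CFSE(tet) = -3220 − (-2147) = -1073 cm⁻¹.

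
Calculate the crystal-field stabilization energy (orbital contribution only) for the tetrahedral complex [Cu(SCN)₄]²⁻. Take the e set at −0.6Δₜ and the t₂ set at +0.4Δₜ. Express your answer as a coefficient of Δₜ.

Each SCN⁻ contributes -1; 4 × (-1) = -4. With overall charge -2, Cu is in the +2 oxidation state.
Cu sits in group 11; removing 2 electrons leaves Cu²⁺ with 11 − 2 = 9 d electrons.
With tetrahedral geometry the complex is necessarily high-spin.
Configuration: e⁴ t₂⁵.
CFSE = 4(-0.6Δₜ) + 5(0.4Δₜ) = -2.4Δₜ + 2.0Δₜ = -0.4Δₜ.

-0.4 Δₜ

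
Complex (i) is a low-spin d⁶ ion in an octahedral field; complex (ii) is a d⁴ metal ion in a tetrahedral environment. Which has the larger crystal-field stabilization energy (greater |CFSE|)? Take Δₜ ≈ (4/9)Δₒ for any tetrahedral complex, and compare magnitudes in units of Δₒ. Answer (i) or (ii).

(i): t2g^6 e_g^0, CFSE = -2.4Δₒ.
(ii): Tetrahedral splitting is small, so the complex is high-spin; e^2 t2^2, CFSE = -0.4Δₜ ≈ -0.18Δₒ.
So (i) has the larger |CFSE|.

(i)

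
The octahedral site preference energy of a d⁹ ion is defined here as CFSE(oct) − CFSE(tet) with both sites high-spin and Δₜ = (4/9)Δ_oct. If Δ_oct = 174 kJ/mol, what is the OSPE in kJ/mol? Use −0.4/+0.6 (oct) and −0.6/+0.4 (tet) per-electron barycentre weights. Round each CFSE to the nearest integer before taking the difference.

Octahedral (high-spin): t₂g⁶ eg³, CFSE = 6(−0.4) + 3(+0.6) = -0.6Δ_oct = -0.6 × 174 = -104 kJ/mol.
Tetrahedral e⁴ t₂⁵ gives -0.4Δₜ = -0.4 × (4/9) × 174 = -31 kJ/mol.
OSPE = -104 − (-31) = -73 kJ/mol.

-73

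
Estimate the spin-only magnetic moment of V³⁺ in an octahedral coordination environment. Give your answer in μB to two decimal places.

V is in group 5, so V³⁺ is d² (5 − 3 = 2).
Configuration: t2g^2 e_g^0 → 2 unpaired electrons.
μ(spin-only) = √[2(2+2)] = √8 ≈ 2.83 μB.

2.83 μB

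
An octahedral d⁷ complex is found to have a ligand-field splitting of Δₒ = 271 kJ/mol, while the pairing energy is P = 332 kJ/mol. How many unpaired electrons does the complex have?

3

Since Δₒ = 271 kJ/mol < P = 332 kJ/mol, the complex adopts the high-spin configuration.
Configuration: t2g^5 e_g^2.
Unpaired electrons: 3.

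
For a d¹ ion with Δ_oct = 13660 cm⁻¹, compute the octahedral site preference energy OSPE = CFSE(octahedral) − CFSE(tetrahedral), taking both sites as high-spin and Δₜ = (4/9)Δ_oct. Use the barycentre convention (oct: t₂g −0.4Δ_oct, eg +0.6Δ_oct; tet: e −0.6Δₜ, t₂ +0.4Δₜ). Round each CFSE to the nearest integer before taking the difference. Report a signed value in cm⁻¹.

-1821

Octahedral high-spin t2g^1 e_g^0: CFSE = -0.4 × 13660 = -5464 cm⁻¹.
Tetrahedral e^1 t2^0 gives -0.6Δₜ = -0.6 × (4/9) × 13660 = -3643 cm⁻¹.
Subtracting, OSPE = -5464 − (-3643) = -1821 cm⁻¹.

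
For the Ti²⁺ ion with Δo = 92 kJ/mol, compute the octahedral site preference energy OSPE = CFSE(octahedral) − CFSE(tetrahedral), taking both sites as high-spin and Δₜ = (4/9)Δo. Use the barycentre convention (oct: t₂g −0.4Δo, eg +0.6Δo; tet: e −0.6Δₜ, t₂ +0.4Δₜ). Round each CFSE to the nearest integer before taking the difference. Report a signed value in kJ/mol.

-25

Group 4 minus oxidation state +2 gives a d² configuration for Ti²⁺.
Octahedral (high-spin): t₂g² eg⁰, CFSE = 2(−0.4) + 0(+0.6) = -0.8Δo = -0.8 × 92 = -74 kJ/mol.
In a tetrahedral site the filling is e² t₂⁰: CFSE(tet) = -1.2Δₜ = -1.2 × (4/9)(92) = -49 kJ/mol.
Subtracting, OSPE = -74 − (-49) = -25 kJ/mol.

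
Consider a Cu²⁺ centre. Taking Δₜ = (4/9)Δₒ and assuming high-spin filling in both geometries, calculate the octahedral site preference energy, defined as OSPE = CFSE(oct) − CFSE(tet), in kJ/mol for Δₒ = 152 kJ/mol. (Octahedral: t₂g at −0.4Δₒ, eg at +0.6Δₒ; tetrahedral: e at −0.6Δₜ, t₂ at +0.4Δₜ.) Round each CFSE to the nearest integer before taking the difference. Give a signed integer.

-64

Group 11 minus oxidation state +2 gives a d⁹ configuration for Cu²⁺.
Octahedral high-spin t₂g⁶ eg³: CFSE = -0.6 × 152 = -91 kJ/mol.
Tetrahedral: e⁴ t₂⁵, CFSE = 4(−0.6) + 5(+0.4) = -0.4Δₜ = -0.4 × (4/9) × 152 = -27 kJ/mol.
Subtracting, OSPE = -91 − (-27) = -64 kJ/mol.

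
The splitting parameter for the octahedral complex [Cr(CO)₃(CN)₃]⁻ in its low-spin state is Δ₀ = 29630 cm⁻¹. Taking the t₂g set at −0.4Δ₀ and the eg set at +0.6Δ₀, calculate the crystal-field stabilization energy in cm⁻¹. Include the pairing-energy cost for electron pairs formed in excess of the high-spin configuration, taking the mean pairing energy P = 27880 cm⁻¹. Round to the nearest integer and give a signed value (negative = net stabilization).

Ligand charges: 3×(+0) from CO and 3×(-1) from CN⁻ sum to -3; with overall charge -1, Cr is +2.
Cr is in group 6, so Cr²⁺ is d⁴ (6 − 2 = 4).
Configuration: t₂g⁴ eg⁰.
Orbital CFSE = 4(-0.4) + 0(0.6) = -1.6Δ₀ = -1.6 × 29630 = -47408 cm⁻¹.
High-spin d⁴ would be t₂g³ eg¹ with 0 pairs; low-spin has 1, so 1 excess pair costs +1P = +27880 cm⁻¹.
Net CFSE = -47408 + 27880 = -19528 cm⁻¹.

-19528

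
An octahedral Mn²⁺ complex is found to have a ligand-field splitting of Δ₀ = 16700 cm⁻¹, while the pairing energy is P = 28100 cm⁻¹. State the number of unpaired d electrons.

5

Mn is in group 7, so Mn²⁺ is d⁵ (7 − 2 = 5).
Here Δ₀ < P (16700 < 28100), so the high-spin state is favoured.
Configuration: t2g^3 e_g^2.
Unpaired electrons: 5.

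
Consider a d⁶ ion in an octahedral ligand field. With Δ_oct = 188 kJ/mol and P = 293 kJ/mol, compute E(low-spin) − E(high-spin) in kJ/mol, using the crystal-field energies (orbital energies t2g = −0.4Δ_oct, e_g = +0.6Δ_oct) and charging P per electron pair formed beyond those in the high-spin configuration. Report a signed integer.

210

High-spin: t2g^4 e_g^2, CFSE = -0.4Δ_oct = -75 kJ/mol.
Low-spin: t2g^6 e_g^0, orbital CFSE = -2.4Δ_oct = -451 kJ/mol; plus 2 excess pairs × P = +586 kJ/mol; total 135 kJ/mol.
Thus E(LS) − E(HS) = 210 kJ/mol.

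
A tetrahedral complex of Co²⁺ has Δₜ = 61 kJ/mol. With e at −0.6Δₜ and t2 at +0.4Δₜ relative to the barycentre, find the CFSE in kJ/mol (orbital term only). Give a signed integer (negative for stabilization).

-73

Group 9 minus oxidation state +2 gives a d⁷ configuration for Co²⁺.
Tetrahedral fields are weak (Δₜ ≈ 4/9 Δₒ), so electrons fill high-spin.
Electron filling gives e^4 t2^3.
CFSE(orbital) = 4×(-0.6Δₜ) + 3×(0.4Δₜ) = -1.2Δₜ; with Δₜ = 61 kJ/mol that is -73 kJ/mol.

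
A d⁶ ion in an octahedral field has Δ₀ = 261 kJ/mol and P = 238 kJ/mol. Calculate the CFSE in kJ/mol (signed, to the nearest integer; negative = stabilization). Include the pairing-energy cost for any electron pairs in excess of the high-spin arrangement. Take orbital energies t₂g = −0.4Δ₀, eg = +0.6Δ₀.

Δ₀ > P, so pairing is preferred: the ground state is low-spin.
Configuration: t₂g⁶ eg⁰.
Orbital CFSE = -2.4Δ₀ = -2.4 × 261 = -626 kJ/mol.
Excess pairs vs high-spin: 3 − 1 = 2; pairing cost = +476 kJ/mol.
Net CFSE = -626 + 476 = -150 kJ/mol.

-150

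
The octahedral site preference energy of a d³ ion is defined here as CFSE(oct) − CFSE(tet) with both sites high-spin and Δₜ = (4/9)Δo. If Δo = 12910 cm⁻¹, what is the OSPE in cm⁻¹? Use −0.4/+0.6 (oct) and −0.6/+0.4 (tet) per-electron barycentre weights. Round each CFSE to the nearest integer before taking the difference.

In an octahedral site d³ (HS) is t2g^3 e_g^0, giving CFSE(oct) = -1.2Δo = -15492 cm⁻¹.
Tetrahedral e^2 t2^1 gives -0.8Δₜ = -0.8 × (4/9) × 12910 = -4590 cm⁻¹.
Subtracting, OSPE = -15492 − (-4590) = -10902 cm⁻¹.

-10902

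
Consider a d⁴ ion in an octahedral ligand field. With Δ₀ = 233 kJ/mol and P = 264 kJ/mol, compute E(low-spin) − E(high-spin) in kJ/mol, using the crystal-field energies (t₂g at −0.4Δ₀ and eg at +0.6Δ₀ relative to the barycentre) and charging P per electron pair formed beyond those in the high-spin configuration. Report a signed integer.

High-spin: t₂g³ eg¹, CFSE = -0.6Δ₀ = -140 kJ/mol.
Low-spin t₂g⁴ eg⁰ gives -1.6Δ₀ = -373 kJ/mol, but forming 1 extra pair costs 1P = 264 kJ/mol, so E(LS) = -373 + 264 = -109 kJ/mol.
E(LS) − E(HS) = -109 − (-140) = 31 kJ/mol.

31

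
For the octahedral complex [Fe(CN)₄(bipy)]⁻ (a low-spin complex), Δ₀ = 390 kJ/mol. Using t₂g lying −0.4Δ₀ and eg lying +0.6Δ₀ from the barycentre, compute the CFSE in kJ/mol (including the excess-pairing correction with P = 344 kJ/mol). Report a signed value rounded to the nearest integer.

-92

Ligand charges: 4×(-1) from CN⁻ and 1×(+0) from bipy sum to -4; with overall charge -1, Fe is +3.
Fe sits in group 8; removing 3 electrons leaves Fe³⁺ with 8 − 3 = 5 d electrons.
Electron filling gives t₂g⁵ eg⁰.
Orbital CFSE = 5(-0.4) + 0(0.6) = -2.0Δ₀ = -2.0 × 390 = -780 kJ/mol.
Pairing penalty: 2 pairs vs 0 in the high-spin reference → 2 extra × P = 688 kJ/mol.
Combining: -780 + 688 = -92 kJ/mol.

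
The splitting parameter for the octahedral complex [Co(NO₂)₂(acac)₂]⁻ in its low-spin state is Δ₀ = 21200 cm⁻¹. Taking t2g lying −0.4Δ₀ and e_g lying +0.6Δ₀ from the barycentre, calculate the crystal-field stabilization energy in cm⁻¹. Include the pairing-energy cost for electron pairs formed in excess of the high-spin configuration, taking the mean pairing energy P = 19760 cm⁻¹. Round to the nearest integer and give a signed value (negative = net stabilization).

-11360

Ligand charges: 2×(-1) from NO₂⁻ and 2×(-1) from acac⁻ sum to -4; with overall charge -1, Co is +3.
Co sits in group 9; removing 3 electrons leaves Co³⁺ with 9 − 3 = 6 d electrons.
Electron filling gives t2g^6 e_g^0.
The orbital stabilization is -2.4Δ₀ = -2.4 × 21200 = -50880 cm⁻¹.
Relative to high-spin t2g^4 e_g^2 (1 paired), the low-spin configuration has 2 additional pairs, contributing +2 × 19760 = +39520 cm⁻¹.
Net CFSE = -50880 + 39520 = -11360 cm⁻¹.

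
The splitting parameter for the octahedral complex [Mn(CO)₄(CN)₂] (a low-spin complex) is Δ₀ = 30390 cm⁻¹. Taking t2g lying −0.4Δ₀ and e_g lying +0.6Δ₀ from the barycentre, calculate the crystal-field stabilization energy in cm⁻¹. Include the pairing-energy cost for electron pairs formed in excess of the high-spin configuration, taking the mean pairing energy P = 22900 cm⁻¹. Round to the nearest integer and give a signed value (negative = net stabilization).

-14980

Ligand charges: 4×(+0) from CO and 2×(-1) from CN⁻ sum to -2; with overall charge +0, Mn is +2.
Mn²⁺: group 7, so d-count = 7 − 2 = 5.
Configuration: t2g^5 e_g^0.
Orbital CFSE = 5(-0.4) + 0(0.6) = -2.0Δ₀ = -2.0 × 30390 = -60780 cm⁻¹.
Relative to high-spin t2g^3 e_g^2 (0 paired), the low-spin configuration has 2 additional pairs, contributing +2 × 22900 = +45800 cm⁻¹.
Net CFSE = -60780 + 45800 = -14980 cm⁻¹.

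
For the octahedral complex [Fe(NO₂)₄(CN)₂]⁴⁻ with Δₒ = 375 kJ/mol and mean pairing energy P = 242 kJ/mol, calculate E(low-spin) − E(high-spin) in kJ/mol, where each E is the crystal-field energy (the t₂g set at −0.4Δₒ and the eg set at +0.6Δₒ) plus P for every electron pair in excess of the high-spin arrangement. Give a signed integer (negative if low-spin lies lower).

Ligand charges: 4×(-1) from NO₂⁻ and 2×(-1) from CN⁻ sum to -6; with overall charge -4, Fe is +2.
Fe²⁺: group 8, so d-count = 8 − 2 = 6.
In the high-spin limit (t₂g⁴ eg²) the orbital term is -0.4Δₒ = -150 kJ/mol, with no excess pairing.
For low-spin the configuration is t₂g⁶ eg⁰: orbital energy -2.4 × 375 = -900 kJ/mol, and 2 additional pairs relative to high-spin add 484 kJ/mol, giving -416 kJ/mol.
E(LS) − E(HS) = -416 − (-150) = -266 kJ/mol.

-266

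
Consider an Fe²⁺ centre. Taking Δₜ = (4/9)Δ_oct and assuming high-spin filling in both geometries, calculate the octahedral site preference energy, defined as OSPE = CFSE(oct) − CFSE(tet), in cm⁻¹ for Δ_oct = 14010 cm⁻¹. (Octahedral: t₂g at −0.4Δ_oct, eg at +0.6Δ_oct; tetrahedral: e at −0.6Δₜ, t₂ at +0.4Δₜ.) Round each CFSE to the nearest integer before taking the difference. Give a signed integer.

Fe is in group 8, so Fe²⁺ is d⁶ (8 − 2 = 6).
Octahedral (high-spin): t₂g⁴ eg², CFSE = 4(−0.4) + 2(+0.6) = -0.4Δ_oct = -0.4 × 14010 = -5604 cm⁻¹.
In a tetrahedral site the filling is e³ t₂³: CFSE(tet) = -0.6Δₜ = -0.6 × (4/9)(14010) = -3736 cm⁻¹.
OSPE = CFSE(oct) − CFSE(tet) = -5604 − (-3736) = -1868 cm⁻¹.

-1868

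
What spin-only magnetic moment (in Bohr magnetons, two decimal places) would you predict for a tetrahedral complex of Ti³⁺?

Ti is in group 4, so Ti³⁺ is d¹ (4 − 3 = 1).
With tetrahedral geometry the complex is necessarily high-spin.
Configuration: e^1 t2^0 → 1 unpaired electron.
μ(spin-only) = √[1(1+2)] = √3 ≈ 1.73 Bohr magnetons.

1.73 Bohr magnetons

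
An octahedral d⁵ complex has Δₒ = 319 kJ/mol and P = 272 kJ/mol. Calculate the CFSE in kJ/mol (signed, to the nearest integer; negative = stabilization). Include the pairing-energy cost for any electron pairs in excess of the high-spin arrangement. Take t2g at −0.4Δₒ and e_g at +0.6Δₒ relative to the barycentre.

Here Δₒ > P (319 > 272), so the low-spin state is favoured.
Filling d⁵ accordingly: t2g^5 e_g^0.
Orbital CFSE = -2.0Δₒ = -2.0 × 319 = -638 kJ/mol.
Excess pairs vs high-spin: 2 − 0 = 2; pairing cost = +544 kJ/mol.
Net CFSE = -638 + 544 = -94 kJ/mol.

-94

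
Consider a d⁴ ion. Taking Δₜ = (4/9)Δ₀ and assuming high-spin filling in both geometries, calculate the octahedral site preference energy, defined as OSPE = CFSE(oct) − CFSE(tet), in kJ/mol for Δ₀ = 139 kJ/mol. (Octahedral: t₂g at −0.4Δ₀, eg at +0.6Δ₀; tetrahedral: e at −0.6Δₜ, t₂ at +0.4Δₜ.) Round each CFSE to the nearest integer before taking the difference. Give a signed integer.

Octahedral (high-spin): t₂g³ eg¹, CFSE = 3(−0.4) + 1(+0.6) = -0.6Δ₀ = -0.6 × 139 = -83 kJ/mol.
Tetrahedral: e² t₂², CFSE = 2(−0.6) + 2(+0.4) = -0.4Δₜ = -0.4 × (4/9) × 139 = -25 kJ/mol.
Subtracting, OSPE = -83 − (-25) = -58 kJ/mol.

-58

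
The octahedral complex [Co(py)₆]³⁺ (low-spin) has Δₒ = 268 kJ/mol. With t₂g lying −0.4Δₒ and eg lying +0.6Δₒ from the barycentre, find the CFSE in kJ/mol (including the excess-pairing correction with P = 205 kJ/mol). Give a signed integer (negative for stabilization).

py is neutral, so the +3 overall charge sits on Co: oxidation state +3.
Group 9 minus oxidation state +3 gives a d⁶ configuration for Co³⁺.
Electron filling gives t₂g⁶ eg⁰.
The orbital stabilization is -2.4Δₒ = -2.4 × 268 = -643 kJ/mol.
Pairing penalty: 3 pairs vs 1 in the high-spin reference → 2 extra × P = 410 kJ/mol.
Net CFSE = -643 + 410 = -233 kJ/mol.

-233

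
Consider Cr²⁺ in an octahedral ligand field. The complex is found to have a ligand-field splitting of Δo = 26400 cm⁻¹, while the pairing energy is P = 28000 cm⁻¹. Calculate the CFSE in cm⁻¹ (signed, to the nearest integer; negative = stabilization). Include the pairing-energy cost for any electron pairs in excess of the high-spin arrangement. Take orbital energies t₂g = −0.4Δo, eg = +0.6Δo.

-15840

Cr sits in group 6; removing 2 electrons leaves Cr²⁺ with 6 − 2 = 4 d electrons.
Here Δo < P (26400 < 28000), so the high-spin state is favoured.
That gives t₂g³ eg¹.
Orbital CFSE = -0.6Δo = -0.6 × 26400 = -15840 cm⁻¹.
High-spin has no excess pairs, so no pairing correction applies.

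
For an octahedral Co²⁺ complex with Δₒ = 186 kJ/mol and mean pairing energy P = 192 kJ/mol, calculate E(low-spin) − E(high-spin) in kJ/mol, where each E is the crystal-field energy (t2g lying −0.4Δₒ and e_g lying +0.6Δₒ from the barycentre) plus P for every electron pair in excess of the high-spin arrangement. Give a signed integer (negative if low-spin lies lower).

6

Group 9 minus oxidation state +2 gives a d⁷ configuration for Co²⁺.
High-spin d⁷ fills as t2g^5 e_g^2 with CFSE 5(−0.4) + 2(+0.6) = -0.8Δₒ = -149 kJ/mol.
For low-spin the configuration is t2g^6 e_g^1: orbital energy -1.8 × 186 = -335 kJ/mol, and 1 additional pair relative to high-spin adds 192 kJ/mol, giving -143 kJ/mol.
E(LS) − E(HS) = -143 − (-149) = 6 kJ/mol.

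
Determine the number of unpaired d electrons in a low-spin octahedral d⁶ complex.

0

Configuration: t₂g⁶ eg⁰, giving 0 unpaired electrons.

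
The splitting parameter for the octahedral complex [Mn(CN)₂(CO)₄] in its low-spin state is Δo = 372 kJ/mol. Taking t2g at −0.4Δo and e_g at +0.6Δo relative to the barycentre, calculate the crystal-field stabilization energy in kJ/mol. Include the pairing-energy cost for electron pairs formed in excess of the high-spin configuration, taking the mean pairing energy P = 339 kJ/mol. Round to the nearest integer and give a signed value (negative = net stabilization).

Ligand charges: 2×(-1) from CN⁻ and 4×(+0) from CO sum to -2; with overall charge +0, Mn is +2.
Mn²⁺: group 7, so d-count = 7 − 2 = 5.
Electron filling gives t2g^5 e_g^0.
CFSE(orbital) = 5×(-0.4Δo) + 0×(0.6Δo) = -2.0Δo; with Δo = 372 kJ/mol that is -744 kJ/mol.
Relative to high-spin t2g^3 e_g^2 (0 paired), the low-spin configuration has 2 additional pairs, contributing +2 × 339 = +678 kJ/mol.
Combining: -744 + 678 = -66 kJ/mol.

-66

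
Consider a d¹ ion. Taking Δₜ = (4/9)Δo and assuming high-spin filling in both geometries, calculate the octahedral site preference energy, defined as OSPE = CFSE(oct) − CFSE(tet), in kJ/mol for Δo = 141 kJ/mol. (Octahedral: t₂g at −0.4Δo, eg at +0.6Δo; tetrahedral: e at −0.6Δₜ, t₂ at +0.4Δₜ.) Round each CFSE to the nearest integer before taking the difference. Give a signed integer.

In an octahedral site d¹ (HS) is t₂g¹ eg⁰, giving CFSE(oct) = -0.4Δo = -56 kJ/mol.
Tetrahedral e¹ t₂⁰ gives -0.6Δₜ = -0.6 × (4/9) × 141 = -38 kJ/mol.
OSPE = CFSE(oct) − CFSE(tet) = -56 − (-38) = -18 kJ/mol.

-18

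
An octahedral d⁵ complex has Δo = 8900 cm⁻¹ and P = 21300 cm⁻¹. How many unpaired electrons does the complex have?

Δo < P, so pairing is avoided: the ground state is high-spin.
That gives t2g^3 e_g^2.
Unpaired electrons: 5.

5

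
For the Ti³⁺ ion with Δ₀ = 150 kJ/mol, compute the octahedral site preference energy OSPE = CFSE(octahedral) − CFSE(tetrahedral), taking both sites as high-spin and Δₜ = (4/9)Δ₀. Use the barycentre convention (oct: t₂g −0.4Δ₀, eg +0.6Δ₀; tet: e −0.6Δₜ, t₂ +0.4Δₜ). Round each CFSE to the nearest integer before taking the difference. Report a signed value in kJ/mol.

Ti is in group 4, so Ti³⁺ is d¹ (4 − 3 = 1).
Octahedral (high-spin): t2g^1 e_g^0, CFSE = 1(−0.4) + 0(+0.6) = -0.4Δ₀ = -0.4 × 150 = -60 kJ/mol.
Tetrahedral: e^1 t2^0, CFSE = 1(−0.6) + 0(+0.4) = -0.6Δₜ = -0.6 × (4/9) × 150 = -40 kJ/mol.
OSPE = -60 − (-40) = -20 kJ/mol.

-20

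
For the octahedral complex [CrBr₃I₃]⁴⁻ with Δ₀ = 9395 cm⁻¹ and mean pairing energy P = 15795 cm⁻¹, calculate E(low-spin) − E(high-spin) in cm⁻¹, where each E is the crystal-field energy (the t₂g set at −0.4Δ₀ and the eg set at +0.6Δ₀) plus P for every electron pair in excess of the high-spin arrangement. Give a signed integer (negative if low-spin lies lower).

6400

Ligand charges: 3×(-1) from Br⁻ and 3×(-1) from I⁻ sum to -6; with overall charge -4, Cr is +2.
Cr sits in group 6; removing 2 electrons leaves Cr²⁺ with 6 − 2 = 4 d electrons.
High-spin: t₂g³ eg¹, CFSE = -0.6Δ₀ = -5637 cm⁻¹.
Low-spin: t₂g⁴ eg⁰, orbital CFSE = -1.6Δ₀ = -15032 cm⁻¹; plus 1 excess pair × P = +15795 cm⁻¹; total 763 cm⁻¹.
E(LS) − E(HS) = 763 − (-5637) = 6400 cm⁻¹.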